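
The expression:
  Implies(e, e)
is always true.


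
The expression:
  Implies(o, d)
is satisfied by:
  {d: True, o: False}
  {o: False, d: False}
  {o: True, d: True}


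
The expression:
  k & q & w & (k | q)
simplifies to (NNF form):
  k & q & w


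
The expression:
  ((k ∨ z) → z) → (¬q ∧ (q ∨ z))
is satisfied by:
  {k: True, q: False, z: False}
  {z: True, k: True, q: False}
  {z: True, k: False, q: False}
  {q: True, k: True, z: False}


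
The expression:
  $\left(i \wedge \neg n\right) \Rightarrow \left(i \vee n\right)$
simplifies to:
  $\text{True}$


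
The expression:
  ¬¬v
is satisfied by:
  {v: True}


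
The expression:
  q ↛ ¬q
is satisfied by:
  {q: True}


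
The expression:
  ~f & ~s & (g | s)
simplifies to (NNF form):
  g & ~f & ~s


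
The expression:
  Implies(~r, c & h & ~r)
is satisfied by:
  {r: True, c: True, h: True}
  {r: True, c: True, h: False}
  {r: True, h: True, c: False}
  {r: True, h: False, c: False}
  {c: True, h: True, r: False}


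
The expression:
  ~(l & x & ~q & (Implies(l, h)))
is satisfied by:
  {q: True, l: False, x: False, h: False}
  {h: False, l: False, q: False, x: False}
  {h: True, q: True, l: False, x: False}
  {h: True, l: False, q: False, x: False}
  {x: True, q: True, h: False, l: False}
  {x: True, h: False, l: False, q: False}
  {x: True, h: True, q: True, l: False}
  {x: True, h: True, l: False, q: False}
  {q: True, l: True, x: False, h: False}
  {l: True, x: False, q: False, h: False}
  {h: True, l: True, q: True, x: False}
  {h: True, l: True, x: False, q: False}
  {q: True, l: True, x: True, h: False}
  {l: True, x: True, h: False, q: False}
  {h: True, l: True, x: True, q: True}


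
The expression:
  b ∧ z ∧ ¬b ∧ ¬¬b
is never true.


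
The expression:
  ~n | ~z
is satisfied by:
  {z: False, n: False}
  {n: True, z: False}
  {z: True, n: False}


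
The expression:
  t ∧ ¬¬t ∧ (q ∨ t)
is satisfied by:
  {t: True}


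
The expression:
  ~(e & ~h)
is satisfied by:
  {h: True, e: False}
  {e: False, h: False}
  {e: True, h: True}


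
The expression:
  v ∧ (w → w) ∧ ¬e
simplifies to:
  v ∧ ¬e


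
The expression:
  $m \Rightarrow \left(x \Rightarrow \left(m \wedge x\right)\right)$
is always true.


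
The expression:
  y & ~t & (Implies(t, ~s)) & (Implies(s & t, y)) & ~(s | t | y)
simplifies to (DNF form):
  False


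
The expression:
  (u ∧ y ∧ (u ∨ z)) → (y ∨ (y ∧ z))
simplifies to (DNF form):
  True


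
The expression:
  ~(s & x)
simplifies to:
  ~s | ~x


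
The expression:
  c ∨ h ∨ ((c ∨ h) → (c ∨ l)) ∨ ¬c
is always true.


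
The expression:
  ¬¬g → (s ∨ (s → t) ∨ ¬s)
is always true.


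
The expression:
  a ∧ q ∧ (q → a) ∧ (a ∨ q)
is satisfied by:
  {a: True, q: True}


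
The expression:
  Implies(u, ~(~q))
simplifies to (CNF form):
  q | ~u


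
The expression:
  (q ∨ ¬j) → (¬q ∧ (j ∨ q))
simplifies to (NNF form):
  j ∧ ¬q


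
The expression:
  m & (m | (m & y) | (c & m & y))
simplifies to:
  m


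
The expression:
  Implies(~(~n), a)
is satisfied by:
  {a: True, n: False}
  {n: False, a: False}
  {n: True, a: True}


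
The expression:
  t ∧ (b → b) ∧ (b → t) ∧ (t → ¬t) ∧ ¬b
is never true.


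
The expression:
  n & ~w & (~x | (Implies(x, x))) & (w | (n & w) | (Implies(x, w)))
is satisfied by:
  {n: True, x: False, w: False}


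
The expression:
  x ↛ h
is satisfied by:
  {x: True, h: False}


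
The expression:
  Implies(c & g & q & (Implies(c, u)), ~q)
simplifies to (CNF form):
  ~c | ~g | ~q | ~u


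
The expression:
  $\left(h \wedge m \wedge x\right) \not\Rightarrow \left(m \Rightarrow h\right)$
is never true.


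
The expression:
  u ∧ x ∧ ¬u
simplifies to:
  False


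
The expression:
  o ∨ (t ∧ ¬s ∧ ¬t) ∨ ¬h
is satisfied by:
  {o: True, h: False}
  {h: False, o: False}
  {h: True, o: True}


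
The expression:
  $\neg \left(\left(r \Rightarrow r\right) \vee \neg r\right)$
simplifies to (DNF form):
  $\text{False}$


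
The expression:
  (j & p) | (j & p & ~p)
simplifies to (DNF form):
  j & p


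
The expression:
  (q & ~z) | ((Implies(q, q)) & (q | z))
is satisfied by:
  {q: True, z: True}
  {q: True, z: False}
  {z: True, q: False}


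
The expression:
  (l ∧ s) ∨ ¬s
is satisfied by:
  {l: True, s: False}
  {s: False, l: False}
  {s: True, l: True}


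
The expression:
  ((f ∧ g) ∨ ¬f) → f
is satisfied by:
  {f: True}


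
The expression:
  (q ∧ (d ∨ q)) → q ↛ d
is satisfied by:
  {q: False, d: False}
  {d: True, q: False}
  {q: True, d: False}


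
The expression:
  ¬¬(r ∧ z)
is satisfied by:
  {r: True, z: True}


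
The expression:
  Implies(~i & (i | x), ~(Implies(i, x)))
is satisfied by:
  {i: True, x: False}
  {x: False, i: False}
  {x: True, i: True}


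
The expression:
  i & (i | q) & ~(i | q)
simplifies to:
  False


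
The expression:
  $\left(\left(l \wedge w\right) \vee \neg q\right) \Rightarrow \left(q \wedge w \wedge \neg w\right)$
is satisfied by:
  {q: True, l: False, w: False}
  {w: True, q: True, l: False}
  {l: True, q: True, w: False}


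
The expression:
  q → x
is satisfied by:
  {x: True, q: False}
  {q: False, x: False}
  {q: True, x: True}


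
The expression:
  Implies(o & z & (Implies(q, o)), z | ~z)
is always true.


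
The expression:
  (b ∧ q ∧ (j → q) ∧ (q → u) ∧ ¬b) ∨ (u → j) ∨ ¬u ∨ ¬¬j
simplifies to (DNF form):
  j ∨ ¬u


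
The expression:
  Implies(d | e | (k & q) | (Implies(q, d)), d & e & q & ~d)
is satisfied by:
  {q: True, d: False, e: False, k: False}


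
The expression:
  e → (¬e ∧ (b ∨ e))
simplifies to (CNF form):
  ¬e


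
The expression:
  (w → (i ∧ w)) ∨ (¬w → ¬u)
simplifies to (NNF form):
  True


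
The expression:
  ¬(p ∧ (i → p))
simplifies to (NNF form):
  ¬p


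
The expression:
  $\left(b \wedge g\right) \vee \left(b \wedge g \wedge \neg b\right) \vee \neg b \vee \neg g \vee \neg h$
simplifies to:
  $\text{True}$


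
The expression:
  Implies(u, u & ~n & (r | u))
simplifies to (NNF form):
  ~n | ~u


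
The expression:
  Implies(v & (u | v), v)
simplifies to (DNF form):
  True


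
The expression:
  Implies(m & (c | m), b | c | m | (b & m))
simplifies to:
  True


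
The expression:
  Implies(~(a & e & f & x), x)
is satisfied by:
  {x: True}


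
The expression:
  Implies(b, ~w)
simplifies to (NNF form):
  ~b | ~w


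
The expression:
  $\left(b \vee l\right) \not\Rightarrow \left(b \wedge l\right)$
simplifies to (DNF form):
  $\left(b \wedge \neg l\right) \vee \left(l \wedge \neg b\right)$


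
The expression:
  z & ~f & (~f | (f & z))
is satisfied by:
  {z: True, f: False}


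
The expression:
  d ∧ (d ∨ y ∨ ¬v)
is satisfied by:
  {d: True}


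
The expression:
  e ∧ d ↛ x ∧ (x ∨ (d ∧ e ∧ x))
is never true.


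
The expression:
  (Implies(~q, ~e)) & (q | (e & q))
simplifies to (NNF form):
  q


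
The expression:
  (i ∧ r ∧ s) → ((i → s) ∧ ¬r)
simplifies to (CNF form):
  ¬i ∨ ¬r ∨ ¬s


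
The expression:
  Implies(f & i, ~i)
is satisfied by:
  {i: False, f: False}
  {f: True, i: False}
  {i: True, f: False}


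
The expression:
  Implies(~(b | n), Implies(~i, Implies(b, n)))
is always true.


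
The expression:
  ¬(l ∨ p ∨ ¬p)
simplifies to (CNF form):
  False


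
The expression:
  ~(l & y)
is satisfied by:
  {l: False, y: False}
  {y: True, l: False}
  {l: True, y: False}


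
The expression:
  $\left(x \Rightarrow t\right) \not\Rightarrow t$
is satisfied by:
  {x: False, t: False}


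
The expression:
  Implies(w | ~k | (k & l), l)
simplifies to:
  l | (k & ~w)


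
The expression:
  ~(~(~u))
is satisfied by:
  {u: False}


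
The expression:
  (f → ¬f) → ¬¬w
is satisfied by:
  {w: True, f: True}
  {w: True, f: False}
  {f: True, w: False}


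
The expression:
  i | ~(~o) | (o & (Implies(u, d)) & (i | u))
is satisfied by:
  {i: True, o: True}
  {i: True, o: False}
  {o: True, i: False}


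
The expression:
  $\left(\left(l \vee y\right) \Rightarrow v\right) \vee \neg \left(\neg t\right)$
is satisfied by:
  {t: True, v: True, y: False, l: False}
  {t: True, v: True, l: True, y: False}
  {t: True, v: True, y: True, l: False}
  {t: True, v: True, l: True, y: True}
  {t: True, y: False, l: False, v: False}
  {t: True, l: True, y: False, v: False}
  {t: True, y: True, l: False, v: False}
  {t: True, l: True, y: True, v: False}
  {v: True, y: False, l: False, t: False}
  {l: True, v: True, y: False, t: False}
  {v: True, y: True, l: False, t: False}
  {l: True, v: True, y: True, t: False}
  {v: False, y: False, l: False, t: False}


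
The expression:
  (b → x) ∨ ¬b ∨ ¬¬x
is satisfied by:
  {x: True, b: False}
  {b: False, x: False}
  {b: True, x: True}


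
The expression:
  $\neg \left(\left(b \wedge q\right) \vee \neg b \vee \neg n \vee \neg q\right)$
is never true.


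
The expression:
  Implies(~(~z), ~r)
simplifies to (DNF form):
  ~r | ~z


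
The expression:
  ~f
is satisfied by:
  {f: False}


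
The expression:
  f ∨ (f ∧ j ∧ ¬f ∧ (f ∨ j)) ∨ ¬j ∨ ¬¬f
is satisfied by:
  {f: True, j: False}
  {j: False, f: False}
  {j: True, f: True}


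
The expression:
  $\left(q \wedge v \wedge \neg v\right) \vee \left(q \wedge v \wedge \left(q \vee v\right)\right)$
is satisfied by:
  {q: True, v: True}


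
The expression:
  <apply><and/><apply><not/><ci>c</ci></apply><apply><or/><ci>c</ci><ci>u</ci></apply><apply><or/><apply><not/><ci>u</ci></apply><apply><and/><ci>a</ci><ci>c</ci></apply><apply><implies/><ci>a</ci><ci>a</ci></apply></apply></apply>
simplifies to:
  <apply><and/><ci>u</ci><apply><not/><ci>c</ci></apply></apply>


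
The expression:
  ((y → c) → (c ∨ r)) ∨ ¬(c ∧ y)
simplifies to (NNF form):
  True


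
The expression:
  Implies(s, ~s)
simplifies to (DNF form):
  ~s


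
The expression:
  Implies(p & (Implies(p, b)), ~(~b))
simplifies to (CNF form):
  True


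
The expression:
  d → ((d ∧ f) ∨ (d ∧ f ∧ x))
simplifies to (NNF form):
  f ∨ ¬d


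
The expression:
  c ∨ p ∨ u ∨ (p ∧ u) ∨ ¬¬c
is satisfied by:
  {u: True, c: True, p: True}
  {u: True, c: True, p: False}
  {u: True, p: True, c: False}
  {u: True, p: False, c: False}
  {c: True, p: True, u: False}
  {c: True, p: False, u: False}
  {p: True, c: False, u: False}


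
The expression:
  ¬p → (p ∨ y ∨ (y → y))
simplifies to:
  True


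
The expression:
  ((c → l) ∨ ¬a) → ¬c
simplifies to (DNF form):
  (a ∧ ¬l) ∨ ¬c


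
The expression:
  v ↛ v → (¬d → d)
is always true.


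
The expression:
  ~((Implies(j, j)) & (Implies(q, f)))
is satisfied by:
  {q: True, f: False}


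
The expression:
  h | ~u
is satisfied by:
  {h: True, u: False}
  {u: False, h: False}
  {u: True, h: True}


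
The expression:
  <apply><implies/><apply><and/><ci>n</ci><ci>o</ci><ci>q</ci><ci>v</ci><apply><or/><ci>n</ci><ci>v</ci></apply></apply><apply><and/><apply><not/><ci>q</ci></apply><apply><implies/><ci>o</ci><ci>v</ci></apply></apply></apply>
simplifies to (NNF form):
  <apply><or/><apply><not/><ci>n</ci></apply><apply><not/><ci>o</ci></apply><apply><not/><ci>q</ci></apply><apply><not/><ci>v</ci></apply></apply>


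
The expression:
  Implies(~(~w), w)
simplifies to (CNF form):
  True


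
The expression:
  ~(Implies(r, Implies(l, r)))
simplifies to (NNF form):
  False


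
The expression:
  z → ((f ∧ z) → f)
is always true.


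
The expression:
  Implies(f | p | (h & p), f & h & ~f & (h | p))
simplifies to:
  ~f & ~p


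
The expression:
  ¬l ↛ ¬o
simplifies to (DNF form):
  o ∧ ¬l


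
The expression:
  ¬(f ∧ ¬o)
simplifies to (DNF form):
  o ∨ ¬f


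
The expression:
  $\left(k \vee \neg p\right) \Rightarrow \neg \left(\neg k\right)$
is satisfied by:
  {k: True, p: True}
  {k: True, p: False}
  {p: True, k: False}


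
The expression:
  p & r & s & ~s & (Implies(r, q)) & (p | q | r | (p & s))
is never true.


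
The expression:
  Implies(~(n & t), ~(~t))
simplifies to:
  t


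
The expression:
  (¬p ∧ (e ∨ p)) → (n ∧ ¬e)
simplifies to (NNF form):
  p ∨ ¬e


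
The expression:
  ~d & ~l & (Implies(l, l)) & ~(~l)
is never true.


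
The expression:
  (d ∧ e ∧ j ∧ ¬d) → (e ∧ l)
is always true.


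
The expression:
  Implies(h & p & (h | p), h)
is always true.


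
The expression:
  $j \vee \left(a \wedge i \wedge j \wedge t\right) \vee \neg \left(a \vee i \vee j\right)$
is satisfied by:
  {j: True, a: False, i: False}
  {i: True, j: True, a: False}
  {j: True, a: True, i: False}
  {i: True, j: True, a: True}
  {i: False, a: False, j: False}


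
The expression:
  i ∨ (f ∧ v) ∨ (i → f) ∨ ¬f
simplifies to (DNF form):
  True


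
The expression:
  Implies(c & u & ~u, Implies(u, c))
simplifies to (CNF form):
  True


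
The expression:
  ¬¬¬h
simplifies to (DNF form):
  ¬h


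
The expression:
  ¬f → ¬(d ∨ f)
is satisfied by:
  {f: True, d: False}
  {d: False, f: False}
  {d: True, f: True}


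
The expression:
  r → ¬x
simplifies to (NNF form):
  ¬r ∨ ¬x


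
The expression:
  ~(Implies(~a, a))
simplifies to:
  ~a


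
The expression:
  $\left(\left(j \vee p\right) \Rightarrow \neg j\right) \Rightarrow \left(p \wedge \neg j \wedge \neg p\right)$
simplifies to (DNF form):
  $j$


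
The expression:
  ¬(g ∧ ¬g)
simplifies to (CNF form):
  True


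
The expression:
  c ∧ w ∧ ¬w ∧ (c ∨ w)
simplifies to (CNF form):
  False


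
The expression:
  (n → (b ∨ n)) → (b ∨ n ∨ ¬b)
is always true.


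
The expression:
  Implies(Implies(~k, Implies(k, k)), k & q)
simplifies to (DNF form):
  k & q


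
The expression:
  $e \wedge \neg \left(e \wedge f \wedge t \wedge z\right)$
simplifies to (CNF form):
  $e \wedge \left(\neg f \vee \neg t \vee \neg z\right)$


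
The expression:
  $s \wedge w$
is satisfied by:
  {w: True, s: True}


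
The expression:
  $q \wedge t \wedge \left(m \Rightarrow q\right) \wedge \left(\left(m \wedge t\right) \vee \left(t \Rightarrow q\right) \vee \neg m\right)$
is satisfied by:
  {t: True, q: True}


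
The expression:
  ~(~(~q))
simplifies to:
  ~q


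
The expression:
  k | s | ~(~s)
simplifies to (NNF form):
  k | s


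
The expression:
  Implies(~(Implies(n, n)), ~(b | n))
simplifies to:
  True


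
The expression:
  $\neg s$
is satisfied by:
  {s: False}


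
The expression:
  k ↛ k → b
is always true.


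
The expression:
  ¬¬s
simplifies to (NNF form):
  s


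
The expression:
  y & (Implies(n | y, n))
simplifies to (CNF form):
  n & y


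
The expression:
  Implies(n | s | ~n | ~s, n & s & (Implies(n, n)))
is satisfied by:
  {s: True, n: True}


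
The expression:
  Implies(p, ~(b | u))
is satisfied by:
  {u: False, p: False, b: False}
  {b: True, u: False, p: False}
  {u: True, b: False, p: False}
  {b: True, u: True, p: False}
  {p: True, b: False, u: False}


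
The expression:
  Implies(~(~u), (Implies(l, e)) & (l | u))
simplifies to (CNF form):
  e | ~l | ~u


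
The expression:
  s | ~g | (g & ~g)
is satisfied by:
  {s: True, g: False}
  {g: False, s: False}
  {g: True, s: True}


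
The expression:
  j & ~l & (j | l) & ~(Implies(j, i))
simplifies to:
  j & ~i & ~l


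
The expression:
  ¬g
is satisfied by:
  {g: False}


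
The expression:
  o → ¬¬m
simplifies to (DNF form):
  m ∨ ¬o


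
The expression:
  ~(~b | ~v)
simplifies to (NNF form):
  b & v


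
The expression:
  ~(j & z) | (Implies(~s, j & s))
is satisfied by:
  {s: True, z: False, j: False}
  {s: False, z: False, j: False}
  {j: True, s: True, z: False}
  {j: True, s: False, z: False}
  {z: True, s: True, j: False}
  {z: True, s: False, j: False}
  {z: True, j: True, s: True}


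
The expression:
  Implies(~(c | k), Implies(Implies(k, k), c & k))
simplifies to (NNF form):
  c | k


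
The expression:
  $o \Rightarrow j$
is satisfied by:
  {j: True, o: False}
  {o: False, j: False}
  {o: True, j: True}


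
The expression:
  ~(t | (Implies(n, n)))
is never true.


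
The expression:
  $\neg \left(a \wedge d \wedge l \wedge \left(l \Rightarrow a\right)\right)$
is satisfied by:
  {l: False, d: False, a: False}
  {a: True, l: False, d: False}
  {d: True, l: False, a: False}
  {a: True, d: True, l: False}
  {l: True, a: False, d: False}
  {a: True, l: True, d: False}
  {d: True, l: True, a: False}


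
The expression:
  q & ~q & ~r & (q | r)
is never true.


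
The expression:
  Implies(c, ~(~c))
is always true.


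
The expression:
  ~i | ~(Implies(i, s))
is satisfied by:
  {s: False, i: False}
  {i: True, s: False}
  {s: True, i: False}


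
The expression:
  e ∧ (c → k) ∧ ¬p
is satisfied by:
  {e: True, k: True, c: False, p: False}
  {e: True, c: False, k: False, p: False}
  {e: True, k: True, c: True, p: False}


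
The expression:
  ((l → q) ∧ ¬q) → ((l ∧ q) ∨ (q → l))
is always true.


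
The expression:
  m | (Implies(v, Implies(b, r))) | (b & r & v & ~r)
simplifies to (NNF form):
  m | r | ~b | ~v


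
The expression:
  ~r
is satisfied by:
  {r: False}


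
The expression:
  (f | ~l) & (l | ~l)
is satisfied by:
  {f: True, l: False}
  {l: False, f: False}
  {l: True, f: True}


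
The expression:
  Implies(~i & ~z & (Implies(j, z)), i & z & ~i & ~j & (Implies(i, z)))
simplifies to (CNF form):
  i | j | z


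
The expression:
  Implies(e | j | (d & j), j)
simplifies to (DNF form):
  j | ~e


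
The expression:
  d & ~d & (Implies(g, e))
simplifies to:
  False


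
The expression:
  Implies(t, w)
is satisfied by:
  {w: True, t: False}
  {t: False, w: False}
  {t: True, w: True}


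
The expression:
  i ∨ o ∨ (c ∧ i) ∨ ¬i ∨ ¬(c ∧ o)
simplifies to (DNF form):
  True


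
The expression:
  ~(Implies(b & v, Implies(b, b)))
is never true.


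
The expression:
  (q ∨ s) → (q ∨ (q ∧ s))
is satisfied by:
  {q: True, s: False}
  {s: False, q: False}
  {s: True, q: True}


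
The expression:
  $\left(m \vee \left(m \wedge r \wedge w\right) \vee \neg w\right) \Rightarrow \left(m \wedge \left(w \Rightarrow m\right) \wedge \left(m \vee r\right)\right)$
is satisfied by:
  {m: True, w: True}
  {m: True, w: False}
  {w: True, m: False}


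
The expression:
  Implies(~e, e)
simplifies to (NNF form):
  e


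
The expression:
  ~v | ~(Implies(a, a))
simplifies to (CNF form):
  ~v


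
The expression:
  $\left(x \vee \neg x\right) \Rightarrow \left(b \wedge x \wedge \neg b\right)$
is never true.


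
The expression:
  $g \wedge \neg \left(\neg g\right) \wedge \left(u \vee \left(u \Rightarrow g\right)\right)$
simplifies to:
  $g$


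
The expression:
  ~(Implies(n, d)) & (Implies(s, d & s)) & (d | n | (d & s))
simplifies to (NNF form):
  n & ~d & ~s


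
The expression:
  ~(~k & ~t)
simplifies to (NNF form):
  k | t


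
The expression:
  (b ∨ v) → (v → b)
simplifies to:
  b ∨ ¬v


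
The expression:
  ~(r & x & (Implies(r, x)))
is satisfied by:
  {x: False, r: False}
  {r: True, x: False}
  {x: True, r: False}


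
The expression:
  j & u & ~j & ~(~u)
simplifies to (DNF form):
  False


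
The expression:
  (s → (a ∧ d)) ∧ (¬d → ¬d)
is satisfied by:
  {d: True, a: True, s: False}
  {d: True, a: False, s: False}
  {a: True, d: False, s: False}
  {d: False, a: False, s: False}
  {d: True, s: True, a: True}


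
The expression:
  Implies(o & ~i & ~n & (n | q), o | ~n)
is always true.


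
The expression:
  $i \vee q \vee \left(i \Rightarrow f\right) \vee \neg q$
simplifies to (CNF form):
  $\text{True}$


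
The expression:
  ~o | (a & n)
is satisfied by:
  {a: True, n: True, o: False}
  {a: True, n: False, o: False}
  {n: True, a: False, o: False}
  {a: False, n: False, o: False}
  {a: True, o: True, n: True}


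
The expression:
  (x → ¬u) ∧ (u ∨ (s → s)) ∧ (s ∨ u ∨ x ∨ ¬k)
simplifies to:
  (s ∧ ¬u) ∨ (u ∧ ¬x) ∨ (x ∧ ¬u) ∨ (¬k ∧ ¬u)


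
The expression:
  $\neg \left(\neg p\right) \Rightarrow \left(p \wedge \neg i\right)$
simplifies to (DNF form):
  $\neg i \vee \neg p$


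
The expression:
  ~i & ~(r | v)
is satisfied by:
  {v: False, r: False, i: False}


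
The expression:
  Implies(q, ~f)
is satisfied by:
  {q: False, f: False}
  {f: True, q: False}
  {q: True, f: False}


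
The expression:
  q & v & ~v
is never true.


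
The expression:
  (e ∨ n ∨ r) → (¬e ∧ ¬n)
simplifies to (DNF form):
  ¬e ∧ ¬n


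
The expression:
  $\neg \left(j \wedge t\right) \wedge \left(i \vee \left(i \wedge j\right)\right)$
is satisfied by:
  {i: True, t: False, j: False}
  {i: True, j: True, t: False}
  {i: True, t: True, j: False}


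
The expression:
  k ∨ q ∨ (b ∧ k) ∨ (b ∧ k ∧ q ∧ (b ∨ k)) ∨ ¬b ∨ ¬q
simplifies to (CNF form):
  True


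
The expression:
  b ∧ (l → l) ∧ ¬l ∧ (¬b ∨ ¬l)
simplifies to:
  b ∧ ¬l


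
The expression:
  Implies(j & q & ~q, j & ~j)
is always true.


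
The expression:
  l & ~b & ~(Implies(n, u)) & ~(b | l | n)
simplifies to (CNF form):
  False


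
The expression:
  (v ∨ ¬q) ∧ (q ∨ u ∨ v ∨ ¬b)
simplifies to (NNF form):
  v ∨ (u ∧ ¬q) ∨ (¬b ∧ ¬q)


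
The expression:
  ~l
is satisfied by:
  {l: False}


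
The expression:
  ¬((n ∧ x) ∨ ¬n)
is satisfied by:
  {n: True, x: False}


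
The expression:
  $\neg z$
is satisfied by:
  {z: False}


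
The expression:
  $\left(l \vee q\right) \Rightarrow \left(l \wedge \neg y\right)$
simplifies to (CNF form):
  $\left(l \vee \neg l\right) \wedge \left(l \vee \neg q\right) \wedge \left(\neg l \vee \neg y\right) \wedge \left(\neg q \vee \neg y\right)$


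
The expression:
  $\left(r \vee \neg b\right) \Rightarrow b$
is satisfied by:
  {b: True}


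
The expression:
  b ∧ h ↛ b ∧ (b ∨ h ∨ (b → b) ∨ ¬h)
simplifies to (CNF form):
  False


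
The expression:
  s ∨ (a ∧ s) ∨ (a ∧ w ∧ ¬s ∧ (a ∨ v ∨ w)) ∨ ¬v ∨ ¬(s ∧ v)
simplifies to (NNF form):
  True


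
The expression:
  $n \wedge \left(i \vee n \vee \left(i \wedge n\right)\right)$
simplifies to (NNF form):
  $n$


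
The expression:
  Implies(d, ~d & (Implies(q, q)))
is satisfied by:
  {d: False}


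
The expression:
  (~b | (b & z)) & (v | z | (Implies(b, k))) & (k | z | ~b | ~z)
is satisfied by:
  {z: True, b: False}
  {b: False, z: False}
  {b: True, z: True}


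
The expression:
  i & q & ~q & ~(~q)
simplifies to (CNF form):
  False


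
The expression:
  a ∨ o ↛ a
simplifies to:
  a ∨ o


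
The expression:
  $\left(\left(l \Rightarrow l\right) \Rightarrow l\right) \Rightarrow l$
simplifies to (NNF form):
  $\text{True}$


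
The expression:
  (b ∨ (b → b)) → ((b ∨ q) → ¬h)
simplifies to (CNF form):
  (¬b ∨ ¬h) ∧ (¬h ∨ ¬q)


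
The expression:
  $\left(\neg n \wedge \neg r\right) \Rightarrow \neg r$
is always true.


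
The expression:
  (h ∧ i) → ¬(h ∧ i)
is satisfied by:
  {h: False, i: False}
  {i: True, h: False}
  {h: True, i: False}


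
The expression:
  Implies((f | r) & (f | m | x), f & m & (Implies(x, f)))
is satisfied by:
  {m: True, x: False, f: False, r: False}
  {m: True, x: True, f: False, r: False}
  {m: False, x: False, f: False, r: False}
  {x: True, m: False, f: False, r: False}
  {r: True, m: False, x: False, f: False}
  {m: True, f: True, x: False, r: False}
  {m: True, f: True, x: True, r: False}
  {m: True, f: True, r: True, x: False}
  {r: True, m: True, f: True, x: True}


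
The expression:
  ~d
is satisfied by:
  {d: False}


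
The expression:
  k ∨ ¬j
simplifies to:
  k ∨ ¬j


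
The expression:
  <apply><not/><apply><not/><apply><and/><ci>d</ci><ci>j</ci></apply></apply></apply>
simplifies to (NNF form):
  <apply><and/><ci>d</ci><ci>j</ci></apply>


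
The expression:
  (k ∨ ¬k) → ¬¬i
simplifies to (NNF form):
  i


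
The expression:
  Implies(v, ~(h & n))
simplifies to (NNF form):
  ~h | ~n | ~v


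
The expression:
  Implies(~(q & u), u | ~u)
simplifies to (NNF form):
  True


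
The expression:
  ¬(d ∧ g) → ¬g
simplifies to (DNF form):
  d ∨ ¬g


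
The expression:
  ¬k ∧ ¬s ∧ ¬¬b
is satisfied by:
  {b: True, k: False, s: False}


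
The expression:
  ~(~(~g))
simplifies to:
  ~g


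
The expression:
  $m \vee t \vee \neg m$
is always true.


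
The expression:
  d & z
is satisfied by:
  {z: True, d: True}


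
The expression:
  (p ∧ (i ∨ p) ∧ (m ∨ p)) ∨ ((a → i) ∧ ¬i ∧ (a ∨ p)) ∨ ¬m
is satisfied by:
  {p: True, m: False}
  {m: False, p: False}
  {m: True, p: True}


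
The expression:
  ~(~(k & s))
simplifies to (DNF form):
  k & s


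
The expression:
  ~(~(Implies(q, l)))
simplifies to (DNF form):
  l | ~q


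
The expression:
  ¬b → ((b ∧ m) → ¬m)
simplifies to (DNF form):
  True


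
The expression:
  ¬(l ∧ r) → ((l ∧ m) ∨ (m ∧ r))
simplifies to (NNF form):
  (l ∧ m) ∨ (l ∧ r) ∨ (m ∧ r)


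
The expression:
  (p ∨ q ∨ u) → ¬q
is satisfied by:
  {q: False}


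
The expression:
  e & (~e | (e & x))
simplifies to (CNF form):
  e & x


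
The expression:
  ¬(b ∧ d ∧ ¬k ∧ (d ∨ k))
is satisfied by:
  {k: True, d: False, b: False}
  {d: False, b: False, k: False}
  {k: True, b: True, d: False}
  {b: True, d: False, k: False}
  {k: True, d: True, b: False}
  {d: True, k: False, b: False}
  {k: True, b: True, d: True}


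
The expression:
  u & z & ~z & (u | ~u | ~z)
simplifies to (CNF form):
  False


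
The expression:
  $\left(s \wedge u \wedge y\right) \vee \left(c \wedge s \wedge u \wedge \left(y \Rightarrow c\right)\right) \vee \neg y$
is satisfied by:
  {u: True, s: True, y: False}
  {u: True, s: False, y: False}
  {s: True, u: False, y: False}
  {u: False, s: False, y: False}
  {y: True, u: True, s: True}


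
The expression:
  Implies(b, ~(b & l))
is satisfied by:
  {l: False, b: False}
  {b: True, l: False}
  {l: True, b: False}


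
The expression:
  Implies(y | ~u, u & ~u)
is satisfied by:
  {u: True, y: False}


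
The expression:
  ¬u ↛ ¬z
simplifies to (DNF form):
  z ∧ ¬u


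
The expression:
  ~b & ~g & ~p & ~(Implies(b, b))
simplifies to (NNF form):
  False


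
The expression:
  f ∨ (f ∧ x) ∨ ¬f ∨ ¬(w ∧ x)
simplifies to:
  True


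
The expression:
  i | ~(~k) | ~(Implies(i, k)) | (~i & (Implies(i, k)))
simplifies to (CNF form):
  True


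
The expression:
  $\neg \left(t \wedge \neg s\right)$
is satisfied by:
  {s: True, t: False}
  {t: False, s: False}
  {t: True, s: True}


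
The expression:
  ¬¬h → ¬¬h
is always true.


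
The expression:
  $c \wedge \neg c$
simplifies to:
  $\text{False}$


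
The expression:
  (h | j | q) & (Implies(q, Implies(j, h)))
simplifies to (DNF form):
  h | (j & ~q) | (q & ~j)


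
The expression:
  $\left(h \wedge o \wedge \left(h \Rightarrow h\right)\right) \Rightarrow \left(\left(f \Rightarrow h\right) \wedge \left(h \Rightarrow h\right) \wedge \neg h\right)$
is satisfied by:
  {h: False, o: False}
  {o: True, h: False}
  {h: True, o: False}


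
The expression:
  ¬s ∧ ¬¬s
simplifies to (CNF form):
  False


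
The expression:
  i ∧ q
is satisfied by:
  {i: True, q: True}


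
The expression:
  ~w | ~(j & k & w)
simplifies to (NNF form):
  ~j | ~k | ~w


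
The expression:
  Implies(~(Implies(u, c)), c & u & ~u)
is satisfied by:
  {c: True, u: False}
  {u: False, c: False}
  {u: True, c: True}


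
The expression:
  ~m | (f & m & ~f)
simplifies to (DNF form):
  ~m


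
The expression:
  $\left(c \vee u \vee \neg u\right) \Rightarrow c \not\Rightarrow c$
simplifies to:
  $\text{False}$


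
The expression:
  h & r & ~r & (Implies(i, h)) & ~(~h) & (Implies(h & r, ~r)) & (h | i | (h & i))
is never true.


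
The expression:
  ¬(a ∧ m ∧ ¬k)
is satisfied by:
  {k: True, m: False, a: False}
  {m: False, a: False, k: False}
  {a: True, k: True, m: False}
  {a: True, m: False, k: False}
  {k: True, m: True, a: False}
  {m: True, k: False, a: False}
  {a: True, m: True, k: True}


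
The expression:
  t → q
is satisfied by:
  {q: True, t: False}
  {t: False, q: False}
  {t: True, q: True}


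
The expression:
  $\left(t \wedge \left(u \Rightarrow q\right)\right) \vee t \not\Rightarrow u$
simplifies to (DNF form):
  $\left(q \wedge t\right) \vee \left(t \wedge \neg u\right)$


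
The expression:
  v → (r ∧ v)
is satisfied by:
  {r: True, v: False}
  {v: False, r: False}
  {v: True, r: True}


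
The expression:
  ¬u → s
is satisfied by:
  {u: True, s: True}
  {u: True, s: False}
  {s: True, u: False}


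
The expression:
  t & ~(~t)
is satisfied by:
  {t: True}


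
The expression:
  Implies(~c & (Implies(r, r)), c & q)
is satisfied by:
  {c: True}


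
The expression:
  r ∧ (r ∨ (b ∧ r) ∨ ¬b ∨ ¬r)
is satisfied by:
  {r: True}


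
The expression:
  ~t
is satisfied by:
  {t: False}


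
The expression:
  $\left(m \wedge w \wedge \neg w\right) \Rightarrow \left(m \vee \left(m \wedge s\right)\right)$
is always true.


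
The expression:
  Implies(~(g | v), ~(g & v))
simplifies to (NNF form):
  True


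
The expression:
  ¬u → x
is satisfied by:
  {x: True, u: True}
  {x: True, u: False}
  {u: True, x: False}


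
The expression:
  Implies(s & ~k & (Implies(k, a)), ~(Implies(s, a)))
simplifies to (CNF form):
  k | ~a | ~s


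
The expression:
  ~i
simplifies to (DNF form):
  ~i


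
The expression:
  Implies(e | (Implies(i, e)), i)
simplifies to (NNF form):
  i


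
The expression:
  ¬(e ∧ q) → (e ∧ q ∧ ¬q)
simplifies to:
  e ∧ q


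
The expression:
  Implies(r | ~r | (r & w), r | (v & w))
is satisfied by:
  {r: True, w: True, v: True}
  {r: True, w: True, v: False}
  {r: True, v: True, w: False}
  {r: True, v: False, w: False}
  {w: True, v: True, r: False}


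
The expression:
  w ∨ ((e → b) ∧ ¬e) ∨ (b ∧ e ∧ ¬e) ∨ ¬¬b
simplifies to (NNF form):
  b ∨ w ∨ ¬e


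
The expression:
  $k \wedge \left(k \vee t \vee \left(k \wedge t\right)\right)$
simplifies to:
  $k$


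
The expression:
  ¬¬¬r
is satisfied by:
  {r: False}


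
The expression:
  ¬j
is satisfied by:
  {j: False}


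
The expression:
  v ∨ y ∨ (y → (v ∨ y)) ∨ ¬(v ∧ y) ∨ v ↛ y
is always true.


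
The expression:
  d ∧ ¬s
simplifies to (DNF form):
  d ∧ ¬s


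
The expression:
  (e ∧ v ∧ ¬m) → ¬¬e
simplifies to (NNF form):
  True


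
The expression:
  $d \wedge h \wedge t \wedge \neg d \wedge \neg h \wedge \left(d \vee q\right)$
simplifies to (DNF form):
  $\text{False}$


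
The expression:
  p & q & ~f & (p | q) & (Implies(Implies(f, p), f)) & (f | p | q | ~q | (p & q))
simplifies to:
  False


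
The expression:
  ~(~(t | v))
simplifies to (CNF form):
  t | v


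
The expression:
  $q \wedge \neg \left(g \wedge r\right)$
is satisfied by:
  {q: True, g: False, r: False}
  {r: True, q: True, g: False}
  {g: True, q: True, r: False}


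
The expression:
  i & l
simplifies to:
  i & l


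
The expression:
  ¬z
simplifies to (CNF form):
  ¬z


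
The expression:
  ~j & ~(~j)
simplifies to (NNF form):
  False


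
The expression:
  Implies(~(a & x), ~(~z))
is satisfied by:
  {x: True, z: True, a: True}
  {x: True, z: True, a: False}
  {z: True, a: True, x: False}
  {z: True, a: False, x: False}
  {x: True, a: True, z: False}


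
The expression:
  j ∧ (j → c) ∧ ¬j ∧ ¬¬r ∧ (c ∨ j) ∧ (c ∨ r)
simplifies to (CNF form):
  False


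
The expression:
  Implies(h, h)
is always true.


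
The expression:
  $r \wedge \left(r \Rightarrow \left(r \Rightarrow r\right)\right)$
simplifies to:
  $r$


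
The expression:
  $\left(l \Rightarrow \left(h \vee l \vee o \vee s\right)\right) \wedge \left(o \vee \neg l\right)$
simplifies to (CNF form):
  $o \vee \neg l$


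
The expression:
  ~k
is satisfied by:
  {k: False}


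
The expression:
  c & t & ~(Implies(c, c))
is never true.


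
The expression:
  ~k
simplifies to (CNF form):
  ~k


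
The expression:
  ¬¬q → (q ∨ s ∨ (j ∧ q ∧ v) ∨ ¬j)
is always true.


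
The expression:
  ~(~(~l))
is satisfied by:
  {l: False}


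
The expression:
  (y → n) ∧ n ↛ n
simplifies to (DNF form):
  False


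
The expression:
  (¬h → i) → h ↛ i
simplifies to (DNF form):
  ¬i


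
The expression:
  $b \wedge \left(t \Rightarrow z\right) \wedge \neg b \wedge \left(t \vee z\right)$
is never true.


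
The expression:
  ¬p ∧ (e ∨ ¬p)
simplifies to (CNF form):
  ¬p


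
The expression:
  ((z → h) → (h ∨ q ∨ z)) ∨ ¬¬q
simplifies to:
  h ∨ q ∨ z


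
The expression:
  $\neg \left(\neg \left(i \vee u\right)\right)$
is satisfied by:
  {i: True, u: True}
  {i: True, u: False}
  {u: True, i: False}


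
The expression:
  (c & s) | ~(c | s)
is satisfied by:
  {c: False, s: False}
  {s: True, c: True}


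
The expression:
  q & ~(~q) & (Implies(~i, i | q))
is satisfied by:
  {q: True}


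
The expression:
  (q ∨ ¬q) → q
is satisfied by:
  {q: True}


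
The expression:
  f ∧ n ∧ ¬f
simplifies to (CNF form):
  False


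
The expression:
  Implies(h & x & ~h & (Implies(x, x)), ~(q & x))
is always true.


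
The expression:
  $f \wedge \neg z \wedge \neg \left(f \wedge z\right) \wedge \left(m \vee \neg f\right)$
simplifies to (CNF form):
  $f \wedge m \wedge \neg z$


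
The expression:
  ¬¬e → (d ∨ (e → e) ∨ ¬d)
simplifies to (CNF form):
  True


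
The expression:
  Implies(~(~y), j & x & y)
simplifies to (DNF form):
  ~y | (j & x)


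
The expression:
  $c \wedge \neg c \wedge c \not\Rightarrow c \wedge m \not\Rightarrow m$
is never true.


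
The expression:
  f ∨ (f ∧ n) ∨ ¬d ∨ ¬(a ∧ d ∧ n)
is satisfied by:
  {f: True, d: False, n: False, a: False}
  {f: False, d: False, n: False, a: False}
  {a: True, f: True, d: False, n: False}
  {a: True, f: False, d: False, n: False}
  {n: True, f: True, d: False, a: False}
  {n: True, f: False, d: False, a: False}
  {a: True, n: True, f: True, d: False}
  {a: True, n: True, f: False, d: False}
  {d: True, f: True, a: False, n: False}
  {d: True, f: False, a: False, n: False}
  {a: True, d: True, f: True, n: False}
  {a: True, d: True, f: False, n: False}
  {n: True, d: True, f: True, a: False}
  {n: True, d: True, f: False, a: False}
  {n: True, d: True, a: True, f: True}


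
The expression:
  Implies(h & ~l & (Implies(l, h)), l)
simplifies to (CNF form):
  l | ~h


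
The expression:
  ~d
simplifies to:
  ~d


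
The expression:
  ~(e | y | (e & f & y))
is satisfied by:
  {e: False, y: False}


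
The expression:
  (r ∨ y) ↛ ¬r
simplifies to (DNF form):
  r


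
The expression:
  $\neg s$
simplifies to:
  $\neg s$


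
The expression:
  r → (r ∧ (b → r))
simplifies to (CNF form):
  True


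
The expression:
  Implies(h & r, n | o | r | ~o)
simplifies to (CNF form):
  True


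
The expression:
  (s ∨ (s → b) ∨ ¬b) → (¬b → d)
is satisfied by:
  {b: True, d: True}
  {b: True, d: False}
  {d: True, b: False}


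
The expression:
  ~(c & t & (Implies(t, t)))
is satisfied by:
  {c: False, t: False}
  {t: True, c: False}
  {c: True, t: False}


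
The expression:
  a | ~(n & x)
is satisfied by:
  {a: True, x: False, n: False}
  {x: False, n: False, a: False}
  {a: True, n: True, x: False}
  {n: True, x: False, a: False}
  {a: True, x: True, n: False}
  {x: True, a: False, n: False}
  {a: True, n: True, x: True}


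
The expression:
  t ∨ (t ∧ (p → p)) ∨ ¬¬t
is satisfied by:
  {t: True}


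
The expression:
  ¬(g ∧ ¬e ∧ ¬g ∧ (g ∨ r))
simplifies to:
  True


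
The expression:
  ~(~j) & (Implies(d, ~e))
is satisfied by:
  {j: True, e: False, d: False}
  {j: True, d: True, e: False}
  {j: True, e: True, d: False}


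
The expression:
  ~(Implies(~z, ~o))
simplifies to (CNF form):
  o & ~z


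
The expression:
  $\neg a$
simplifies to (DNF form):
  $\neg a$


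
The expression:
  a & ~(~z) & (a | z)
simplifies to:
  a & z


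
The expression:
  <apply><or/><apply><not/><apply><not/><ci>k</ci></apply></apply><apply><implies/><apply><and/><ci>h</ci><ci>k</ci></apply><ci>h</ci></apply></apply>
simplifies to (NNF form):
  <true/>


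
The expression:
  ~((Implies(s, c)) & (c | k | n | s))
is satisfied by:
  {s: True, c: False, n: False, k: False}
  {s: True, k: True, c: False, n: False}
  {s: True, n: True, c: False, k: False}
  {s: True, k: True, n: True, c: False}
  {k: False, c: False, n: False, s: False}


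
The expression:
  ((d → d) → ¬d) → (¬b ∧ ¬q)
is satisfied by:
  {d: True, q: False, b: False}
  {b: True, d: True, q: False}
  {d: True, q: True, b: False}
  {b: True, d: True, q: True}
  {b: False, q: False, d: False}


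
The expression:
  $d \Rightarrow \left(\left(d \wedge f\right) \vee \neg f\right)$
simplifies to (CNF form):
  $\text{True}$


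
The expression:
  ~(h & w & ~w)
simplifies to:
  True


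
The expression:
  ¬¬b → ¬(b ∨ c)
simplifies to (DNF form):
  ¬b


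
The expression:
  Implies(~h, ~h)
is always true.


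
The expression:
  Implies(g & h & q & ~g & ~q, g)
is always true.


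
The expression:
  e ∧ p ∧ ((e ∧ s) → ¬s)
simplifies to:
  e ∧ p ∧ ¬s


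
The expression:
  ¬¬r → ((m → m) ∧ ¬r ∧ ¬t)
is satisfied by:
  {r: False}


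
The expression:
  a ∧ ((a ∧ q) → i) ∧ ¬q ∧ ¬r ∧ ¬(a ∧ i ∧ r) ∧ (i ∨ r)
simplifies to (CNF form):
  a ∧ i ∧ ¬q ∧ ¬r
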